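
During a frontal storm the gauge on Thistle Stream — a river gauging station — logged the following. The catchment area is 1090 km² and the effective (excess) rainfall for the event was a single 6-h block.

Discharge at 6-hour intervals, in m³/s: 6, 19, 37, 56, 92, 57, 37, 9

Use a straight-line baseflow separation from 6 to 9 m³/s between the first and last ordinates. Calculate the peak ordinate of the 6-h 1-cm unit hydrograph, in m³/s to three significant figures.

Direct runoff: 0.00, 12.57, 30.14, 48.71, 84.29, 48.86, 28.43, 0.00 m³/s; ΣQ_DR = 253.0 m³/s, peak = 84.29 m³/s.
Runoff depth d = ΣQ_DR·Δt / A = 253.0 × 21600 / (1090 km²) = 5.014 mm.
The 1-cm UH is the DRH scaled by (10 mm)/d, so U_p = 84.29 × 10/5.014 = 168 m³/s.

U_p ≈ 168 m³/s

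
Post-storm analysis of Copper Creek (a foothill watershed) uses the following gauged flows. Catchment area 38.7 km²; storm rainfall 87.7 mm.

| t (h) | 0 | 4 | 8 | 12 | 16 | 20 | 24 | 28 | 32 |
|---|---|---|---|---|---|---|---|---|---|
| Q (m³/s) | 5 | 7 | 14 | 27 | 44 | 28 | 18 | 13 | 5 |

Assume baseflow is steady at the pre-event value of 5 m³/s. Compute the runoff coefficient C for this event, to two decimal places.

C ≈ 0.49

ΣQ_DR = 116.0 m³/s; V = ΣQ_DR·Δt = 1.670 × 10^6 m³.
Runoff depth d = V / A = 43.16 mm.
C = d / P = 43.16 / 87.7 = 0.49.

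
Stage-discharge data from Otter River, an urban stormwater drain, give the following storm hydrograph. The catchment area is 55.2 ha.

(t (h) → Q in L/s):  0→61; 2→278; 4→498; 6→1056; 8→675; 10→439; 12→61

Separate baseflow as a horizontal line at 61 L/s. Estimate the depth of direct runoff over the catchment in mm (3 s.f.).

d ≈ 34.4 mm

Direct runoff: 0.0, 217.0, 437.0, 995.0, 614.0, 378.0, 0.0 L/s; ΣQ_DR = 2641 L/s.
V = ΣQ_DR · Δt = 2641 × 7200 s = 1.902 × 10^7 L.
Over A = 55.2 ha, depth = V / A = 34.4 mm.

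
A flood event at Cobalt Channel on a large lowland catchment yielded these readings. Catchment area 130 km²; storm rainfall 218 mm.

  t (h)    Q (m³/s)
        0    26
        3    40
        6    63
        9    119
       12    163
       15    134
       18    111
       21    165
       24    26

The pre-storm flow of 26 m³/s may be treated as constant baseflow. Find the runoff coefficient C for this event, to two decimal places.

C ≈ 0.23

ΣQ_DR = 613.0 m³/s; V = ΣQ_DR·Δt = 6.620 × 10^6 m³.
Runoff depth d = V / A = 50.93 mm.
C = d / P = 50.93 / 218 = 0.23.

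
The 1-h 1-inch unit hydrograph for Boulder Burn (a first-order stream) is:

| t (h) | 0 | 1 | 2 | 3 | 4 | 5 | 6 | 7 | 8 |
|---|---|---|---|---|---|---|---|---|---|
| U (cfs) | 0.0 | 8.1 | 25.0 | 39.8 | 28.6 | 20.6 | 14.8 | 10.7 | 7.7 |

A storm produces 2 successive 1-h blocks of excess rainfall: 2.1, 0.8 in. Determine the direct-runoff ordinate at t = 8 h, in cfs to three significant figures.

By discrete convolution, Q_j = Σ (P_i / 1 in) · U_{j−i}.
At t = 8 h (j=8): Q = (2.1/1)·7.7 + (0.8/1)·10.7 = 24.7 cfs.

Q ≈ 24.7 cfs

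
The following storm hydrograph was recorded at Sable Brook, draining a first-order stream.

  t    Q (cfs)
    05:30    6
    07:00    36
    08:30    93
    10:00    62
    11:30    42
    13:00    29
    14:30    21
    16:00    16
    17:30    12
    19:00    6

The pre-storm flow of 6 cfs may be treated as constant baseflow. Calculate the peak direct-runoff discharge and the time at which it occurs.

Subtracting baseflow gives direct-runoff ordinates: 0.0, 30.0, 87.0, 56.0, 36.0, 23.0, 15.0, 10.0, 6.0, 0.0 cfs.
The maximum is 87.0 cfs, occurring at the reading for t = 08:30.

Q_p = 87.0 cfs at t = 08:30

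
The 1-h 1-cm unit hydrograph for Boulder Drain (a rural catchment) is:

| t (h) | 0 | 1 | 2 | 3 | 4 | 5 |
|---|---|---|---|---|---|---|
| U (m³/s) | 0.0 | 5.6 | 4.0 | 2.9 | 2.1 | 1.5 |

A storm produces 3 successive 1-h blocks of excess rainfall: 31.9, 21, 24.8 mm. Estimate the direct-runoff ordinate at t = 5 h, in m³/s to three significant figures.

By discrete convolution, Q_j = Σ (P_i / 10 mm) · U_{j−i}.
At t = 5 h (j=5): Q = (31.9/10)·1.5 + (21/10)·2.1 + (24.8/10)·2.9 = 16.4 m³/s.

Q ≈ 16.4 m³/s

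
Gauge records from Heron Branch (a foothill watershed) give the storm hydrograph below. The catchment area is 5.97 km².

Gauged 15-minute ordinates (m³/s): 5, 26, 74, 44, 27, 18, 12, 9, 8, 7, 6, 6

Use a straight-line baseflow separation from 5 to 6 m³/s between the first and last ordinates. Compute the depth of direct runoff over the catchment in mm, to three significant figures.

Direct runoff: 0.00, 20.91, 68.82, 38.73, 21.64, 12.55, 6.45, 3.36, 2.27, 1.18, 0.09, 0.00 m³/s; ΣQ_DR = 176.0 m³/s.
V = ΣQ_DR · Δt = 176.0 × 900 s = 1.584 × 10^5 m³.
Over A = 5.97 km², depth = V / A = 26.5 mm.

d ≈ 26.5 mm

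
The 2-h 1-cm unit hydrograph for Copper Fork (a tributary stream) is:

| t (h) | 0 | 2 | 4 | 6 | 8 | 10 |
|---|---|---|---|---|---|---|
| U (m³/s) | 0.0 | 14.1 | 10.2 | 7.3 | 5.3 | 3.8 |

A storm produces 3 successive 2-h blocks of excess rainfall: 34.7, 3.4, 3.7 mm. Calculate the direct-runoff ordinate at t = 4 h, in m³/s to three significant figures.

By discrete convolution, Q_j = Σ (P_i / 10 mm) · U_{j−i}.
At t = 4 h (j=2): Q = (34.7/10)·10.2 + (3.4/10)·14.1 + (3.7/10)·0.0 = 40.2 m³/s.

Q ≈ 40.2 m³/s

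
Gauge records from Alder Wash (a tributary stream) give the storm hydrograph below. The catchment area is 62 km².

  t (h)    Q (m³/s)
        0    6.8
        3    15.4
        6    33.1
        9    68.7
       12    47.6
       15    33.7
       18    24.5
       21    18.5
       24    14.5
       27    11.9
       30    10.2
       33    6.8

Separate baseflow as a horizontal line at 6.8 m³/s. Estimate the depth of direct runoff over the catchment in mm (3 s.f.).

Direct runoff: 0.0, 8.6, 26.3, 61.9, 40.8, 26.9, 17.7, 11.7, 7.7, 5.1, 3.4, 0.0 m³/s; ΣQ_DR = 210.1 m³/s.
V = ΣQ_DR · Δt = 210.1 × 10800 s = 2.269 × 10^6 m³.
Over A = 62 km², depth = V / A = 36.6 mm.

d ≈ 36.6 mm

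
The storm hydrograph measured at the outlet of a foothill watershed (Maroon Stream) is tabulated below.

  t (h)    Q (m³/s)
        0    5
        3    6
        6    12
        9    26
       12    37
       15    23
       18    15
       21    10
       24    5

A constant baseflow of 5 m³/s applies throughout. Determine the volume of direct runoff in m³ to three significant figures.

Direct-runoff ordinates (Q − Q_b): 0.0, 1.0, 7.0, 21.0, 32.0, 18.0, 10.0, 5.0, 0.0 m³/s.
ΣQ_DR = 94.00 m³/s.
With Δt = 3 h = 10800 s, V = ΣQ_DR · Δt = 94.00 × 10800 = 1.02 × 10^6 m³.

V ≈ 1.02 × 10^6 m³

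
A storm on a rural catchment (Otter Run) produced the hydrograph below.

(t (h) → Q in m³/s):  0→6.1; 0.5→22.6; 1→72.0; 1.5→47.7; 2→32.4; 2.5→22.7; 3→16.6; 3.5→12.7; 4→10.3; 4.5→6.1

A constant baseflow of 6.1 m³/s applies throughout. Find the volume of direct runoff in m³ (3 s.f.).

V ≈ 3.39 × 10^5 m³

Direct-runoff ordinates (Q − Q_b): 0.0, 16.5, 65.9, 41.6, 26.3, 16.6, 10.5, 6.6, 4.2, 0.0 m³/s.
ΣQ_DR = 188.2 m³/s.
With Δt = 0.5 h = 1800 s, V = ΣQ_DR · Δt = 188.2 × 1800 = 3.39 × 10^5 m³.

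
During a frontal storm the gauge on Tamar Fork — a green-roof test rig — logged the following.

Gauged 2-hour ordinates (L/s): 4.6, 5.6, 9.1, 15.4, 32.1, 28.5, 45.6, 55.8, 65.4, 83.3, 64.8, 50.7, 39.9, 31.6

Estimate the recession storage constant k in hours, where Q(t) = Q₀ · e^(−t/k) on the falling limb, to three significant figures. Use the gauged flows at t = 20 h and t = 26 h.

On the falling limb, Q drops from 64.8 to 31.6 L/s between t = 20 h and t = 26 h (Δt = 6 h).
k = −Δt / ln(Q₂/Q₁) = −6 / ln(31.6/64.8) = 8.35 h.

k ≈ 8.35 h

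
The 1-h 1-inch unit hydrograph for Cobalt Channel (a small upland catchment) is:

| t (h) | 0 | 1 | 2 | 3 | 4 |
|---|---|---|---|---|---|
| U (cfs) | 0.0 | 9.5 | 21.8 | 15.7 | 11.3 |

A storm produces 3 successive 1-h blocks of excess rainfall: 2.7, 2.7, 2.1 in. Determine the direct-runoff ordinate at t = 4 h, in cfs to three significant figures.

Q ≈ 119 cfs

By discrete convolution, Q_j = Σ (P_i / 1 in) · U_{j−i}.
At t = 4 h (j=4): Q = (2.7/1)·11.3 + (2.7/1)·15.7 + (2.1/1)·21.8 = 119 cfs.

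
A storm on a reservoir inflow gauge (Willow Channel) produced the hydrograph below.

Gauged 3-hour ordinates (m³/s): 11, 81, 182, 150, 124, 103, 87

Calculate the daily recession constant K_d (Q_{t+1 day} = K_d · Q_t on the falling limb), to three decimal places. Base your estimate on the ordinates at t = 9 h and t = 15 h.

K_d ≈ 0.222

Between t = 9 h and t = 15 h the flow falls from 150 to 103 m³/s over 2×3 h = 6 h.
Per-interval ratio K = (103/150)^(1/2) = 0.8287; K_d = K^(24/3) = 0.222.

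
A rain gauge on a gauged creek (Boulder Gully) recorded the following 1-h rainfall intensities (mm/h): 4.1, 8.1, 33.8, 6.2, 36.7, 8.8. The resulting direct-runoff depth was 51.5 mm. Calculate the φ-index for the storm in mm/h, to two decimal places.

Only the 2 blocks with intensity above φ contribute runoff: 33.8, 36.7 mm/h.
Σ(I−φ)·Δt = d  ⇒  (33.8+36.7 − 2φ)·1 = 51.5
φ = (70.50 − 51.5/1) / 2 = 9.50 mm/h.

φ ≈ 9.50 mm/h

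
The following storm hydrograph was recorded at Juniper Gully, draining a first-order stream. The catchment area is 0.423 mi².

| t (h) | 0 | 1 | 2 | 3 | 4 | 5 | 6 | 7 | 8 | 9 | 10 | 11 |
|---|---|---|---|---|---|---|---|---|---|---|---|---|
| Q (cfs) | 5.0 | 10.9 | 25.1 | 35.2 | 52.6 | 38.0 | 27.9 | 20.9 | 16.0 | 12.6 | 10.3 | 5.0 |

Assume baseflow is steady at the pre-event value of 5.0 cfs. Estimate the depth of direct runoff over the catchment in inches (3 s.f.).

Direct runoff: 0.0, 5.9, 20.1, 30.2, 47.6, 33.0, 22.9, 15.9, 11.0, 7.6, 5.3, 0.0 cfs; ΣQ_DR = 199.5 cfs.
V = ΣQ_DR · Δt = 199.5 × 3600 s = 7.182 × 10^5 ft³.
Over A = 0.423 mi², depth = V / A = 0.731 in.

d ≈ 0.731 in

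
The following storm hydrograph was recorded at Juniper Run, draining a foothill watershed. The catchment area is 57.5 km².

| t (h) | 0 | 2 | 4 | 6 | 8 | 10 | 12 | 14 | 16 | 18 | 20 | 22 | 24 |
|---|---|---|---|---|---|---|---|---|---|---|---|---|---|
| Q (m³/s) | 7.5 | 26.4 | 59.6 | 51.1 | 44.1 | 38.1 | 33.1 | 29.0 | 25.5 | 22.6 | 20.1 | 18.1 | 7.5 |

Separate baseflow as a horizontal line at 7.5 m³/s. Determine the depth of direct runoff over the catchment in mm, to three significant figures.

Direct runoff: 0.0, 18.9, 52.1, 43.6, 36.6, 30.6, 25.6, 21.5, 18.0, 15.1, 12.6, 10.6, 0.0 m³/s; ΣQ_DR = 285.2 m³/s.
V = ΣQ_DR · Δt = 285.2 × 7200 s = 2.053 × 10^6 m³.
Over A = 57.5 km², depth = V / A = 35.7 mm.

d ≈ 35.7 mm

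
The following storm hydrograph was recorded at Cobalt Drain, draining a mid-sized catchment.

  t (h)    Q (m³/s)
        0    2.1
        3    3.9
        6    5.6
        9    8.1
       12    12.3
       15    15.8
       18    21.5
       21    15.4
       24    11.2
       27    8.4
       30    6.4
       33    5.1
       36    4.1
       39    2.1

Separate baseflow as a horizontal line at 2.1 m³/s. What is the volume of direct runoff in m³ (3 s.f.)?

Direct-runoff ordinates (Q − Q_b): 0.0, 1.8, 3.5, 6.0, 10.2, 13.7, 19.4, 13.3, 9.1, 6.3, 4.3, 3.0, 2.0, 0.0 m³/s.
ΣQ_DR = 92.60 m³/s.
With Δt = 3 h = 10800 s, V = ΣQ_DR · Δt = 92.60 × 10800 = 1.00 × 10^6 m³.

V ≈ 1.00 × 10^6 m³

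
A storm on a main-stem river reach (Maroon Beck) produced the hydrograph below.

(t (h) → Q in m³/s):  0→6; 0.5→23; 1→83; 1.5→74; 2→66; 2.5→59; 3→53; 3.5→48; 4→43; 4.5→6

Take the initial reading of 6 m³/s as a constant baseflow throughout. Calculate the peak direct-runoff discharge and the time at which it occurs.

Q_p = 77.0 m³/s at t = 1 h

Subtracting baseflow gives direct-runoff ordinates: 0.0, 17.0, 77.0, 68.0, 60.0, 53.0, 47.0, 42.0, 37.0, 0.0 m³/s.
The maximum is 77.0 m³/s, occurring at the reading for t = 1 h.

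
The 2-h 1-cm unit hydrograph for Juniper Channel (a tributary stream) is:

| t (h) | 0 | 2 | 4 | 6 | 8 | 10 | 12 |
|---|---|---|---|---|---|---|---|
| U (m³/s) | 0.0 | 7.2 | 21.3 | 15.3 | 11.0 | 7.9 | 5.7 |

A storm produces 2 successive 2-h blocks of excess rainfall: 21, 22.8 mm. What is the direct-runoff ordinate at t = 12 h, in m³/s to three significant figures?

Q ≈ 30.0 m³/s

By discrete convolution, Q_j = Σ (P_i / 10 mm) · U_{j−i}.
At t = 12 h (j=6): Q = (21/10)·5.7 + (22.8/10)·7.9 = 30.0 m³/s.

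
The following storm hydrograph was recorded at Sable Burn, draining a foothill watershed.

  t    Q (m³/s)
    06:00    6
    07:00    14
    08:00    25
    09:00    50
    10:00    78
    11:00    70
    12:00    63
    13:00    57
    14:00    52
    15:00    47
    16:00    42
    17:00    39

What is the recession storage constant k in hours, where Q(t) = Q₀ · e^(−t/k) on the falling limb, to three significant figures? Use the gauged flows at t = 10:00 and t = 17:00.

k ≈ 10.1 h

On the falling limb, Q drops from 78 to 39 m³/s between t = 10:00 and t = 17:00 (Δt = 7 h).
k = −Δt / ln(Q₂/Q₁) = −7 / ln(39/78) = 10.1 h.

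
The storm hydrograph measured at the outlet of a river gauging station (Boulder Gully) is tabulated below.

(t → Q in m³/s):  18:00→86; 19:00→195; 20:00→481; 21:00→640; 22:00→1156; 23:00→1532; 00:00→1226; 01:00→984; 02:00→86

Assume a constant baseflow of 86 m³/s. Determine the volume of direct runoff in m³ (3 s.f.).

V ≈ 2.02 × 10^7 m³

Direct-runoff ordinates (Q − Q_b): 0.0, 109.0, 395.0, 554.0, 1070.0, 1446.0, 1140.0, 898.0, 0.0 m³/s.
ΣQ_DR = 5612 m³/s.
With Δt = 1 h = 3600 s, V = ΣQ_DR · Δt = 5612 × 3600 = 2.02 × 10^7 m³.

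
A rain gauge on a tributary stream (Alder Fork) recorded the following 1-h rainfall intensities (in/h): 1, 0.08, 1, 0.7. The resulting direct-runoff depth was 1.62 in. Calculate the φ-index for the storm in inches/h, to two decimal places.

Only the 3 blocks with intensity above φ contribute runoff: 1, 1, 0.7 in/h.
Σ(I−φ)·Δt = d  ⇒  (1+1+0.7 − 3φ)·1 = 1.62
φ = (2.700 − 1.62/1) / 3 = 0.36 in/h.

φ ≈ 0.36 in/h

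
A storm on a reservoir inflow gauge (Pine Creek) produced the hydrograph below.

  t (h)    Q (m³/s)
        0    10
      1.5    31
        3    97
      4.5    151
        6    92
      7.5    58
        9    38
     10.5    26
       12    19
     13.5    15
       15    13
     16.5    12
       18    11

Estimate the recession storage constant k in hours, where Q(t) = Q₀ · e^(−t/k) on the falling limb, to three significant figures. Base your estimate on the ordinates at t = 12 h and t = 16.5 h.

On the falling limb, Q drops from 19 to 12 m³/s between t = 12 h and t = 16.5 h (Δt = 4.5 h).
k = −Δt / ln(Q₂/Q₁) = −4.5 / ln(12/19) = 9.79 h.

k ≈ 9.79 h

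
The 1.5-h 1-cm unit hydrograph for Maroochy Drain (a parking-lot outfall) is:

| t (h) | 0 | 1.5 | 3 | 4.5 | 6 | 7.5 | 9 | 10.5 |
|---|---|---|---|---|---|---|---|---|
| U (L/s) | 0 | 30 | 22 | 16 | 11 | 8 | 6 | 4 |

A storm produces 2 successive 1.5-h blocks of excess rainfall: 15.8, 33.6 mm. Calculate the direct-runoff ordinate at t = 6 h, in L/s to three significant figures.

By discrete convolution, Q_j = Σ (P_i / 10 mm) · U_{j−i}.
At t = 6 h (j=4): Q = (15.8/10)·11 + (33.6/10)·16 = 71.1 L/s.

Q ≈ 71.1 L/s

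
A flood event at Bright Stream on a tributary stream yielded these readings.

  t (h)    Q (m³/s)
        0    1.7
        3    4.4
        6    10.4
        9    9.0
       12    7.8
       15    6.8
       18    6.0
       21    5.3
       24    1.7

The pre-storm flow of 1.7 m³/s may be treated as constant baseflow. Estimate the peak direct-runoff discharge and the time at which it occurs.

Q_p = 8.7 m³/s at t = 6 h

Subtracting baseflow gives direct-runoff ordinates: 0.0, 2.7, 8.7, 7.3, 6.1, 5.1, 4.3, 3.6, 0.0 m³/s.
The maximum is 8.7 m³/s, occurring at the reading for t = 6 h.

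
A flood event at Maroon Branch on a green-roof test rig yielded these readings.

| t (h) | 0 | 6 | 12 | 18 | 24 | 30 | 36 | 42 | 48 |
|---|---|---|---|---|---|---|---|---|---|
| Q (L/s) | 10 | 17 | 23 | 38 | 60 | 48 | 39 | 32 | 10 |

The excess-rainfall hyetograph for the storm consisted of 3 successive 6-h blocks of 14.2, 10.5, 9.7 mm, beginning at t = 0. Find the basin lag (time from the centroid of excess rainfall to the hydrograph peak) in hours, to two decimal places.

Centroid of excess rainfall: t_c = Σ P_i·t̄_i / ΣP_i = 8.2151 h (block centres at 3, 9, 15 h).
Hydrograph peak occurs at t = 24 h, so basin lag t_L = 24 − 8.2151 = 15.78 h.

t_L ≈ 15.78 h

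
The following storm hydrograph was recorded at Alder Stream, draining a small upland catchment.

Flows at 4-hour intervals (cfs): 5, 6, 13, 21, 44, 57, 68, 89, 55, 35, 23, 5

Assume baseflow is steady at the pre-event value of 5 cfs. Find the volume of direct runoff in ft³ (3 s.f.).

Direct-runoff ordinates (Q − Q_b): 0.0, 1.0, 8.0, 16.0, 39.0, 52.0, 63.0, 84.0, 50.0, 30.0, 18.0, 0.0 cfs.
ΣQ_DR = 361.0 cfs.
With Δt = 4 h = 14400 s, V = ΣQ_DR · Δt = 361.0 × 14400 = 5.20 × 10^6 ft³.

V ≈ 5.20 × 10^6 ft³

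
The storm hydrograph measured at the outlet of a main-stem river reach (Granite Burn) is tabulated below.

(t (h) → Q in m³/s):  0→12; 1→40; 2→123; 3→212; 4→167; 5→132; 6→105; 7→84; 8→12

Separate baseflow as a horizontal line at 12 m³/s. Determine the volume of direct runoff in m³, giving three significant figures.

Direct-runoff ordinates (Q − Q_b): 0.0, 28.0, 111.0, 200.0, 155.0, 120.0, 93.0, 72.0, 0.0 m³/s.
ΣQ_DR = 779.0 m³/s.
With Δt = 1 h = 3600 s, V = ΣQ_DR · Δt = 779.0 × 3600 = 2.80 × 10^6 m³.

V ≈ 2.80 × 10^6 m³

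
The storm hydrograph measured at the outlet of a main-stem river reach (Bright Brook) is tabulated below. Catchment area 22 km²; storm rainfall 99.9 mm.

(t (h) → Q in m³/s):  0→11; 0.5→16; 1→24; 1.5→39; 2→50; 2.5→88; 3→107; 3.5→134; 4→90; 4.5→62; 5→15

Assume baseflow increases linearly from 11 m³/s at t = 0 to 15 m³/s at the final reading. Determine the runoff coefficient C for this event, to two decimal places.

C ≈ 0.40

ΣQ_DR = 493.0 m³/s; V = ΣQ_DR·Δt = 8.874 × 10^5 m³.
Runoff depth d = V / A = 40.34 mm.
C = d / P = 40.34 / 99.9 = 0.40.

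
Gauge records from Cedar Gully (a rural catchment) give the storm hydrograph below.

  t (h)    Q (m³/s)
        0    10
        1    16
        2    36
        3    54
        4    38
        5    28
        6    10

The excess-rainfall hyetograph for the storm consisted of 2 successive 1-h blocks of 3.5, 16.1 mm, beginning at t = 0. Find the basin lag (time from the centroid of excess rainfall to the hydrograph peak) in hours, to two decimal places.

Centroid of excess rainfall: t_c = Σ P_i·t̄_i / ΣP_i = 1.3214 h (block centres at 0.5, 1.5 h).
Hydrograph peak occurs at t = 3 h, so basin lag t_L = 3 − 1.3214 = 1.68 h.

t_L ≈ 1.68 h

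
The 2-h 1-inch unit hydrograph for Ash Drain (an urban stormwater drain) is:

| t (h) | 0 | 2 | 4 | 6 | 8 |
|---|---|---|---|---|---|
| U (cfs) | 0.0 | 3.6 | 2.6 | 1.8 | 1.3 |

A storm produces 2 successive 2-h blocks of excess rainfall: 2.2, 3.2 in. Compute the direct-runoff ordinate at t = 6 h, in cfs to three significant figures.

By discrete convolution, Q_j = Σ (P_i / 1 in) · U_{j−i}.
At t = 6 h (j=3): Q = (2.2/1)·1.8 + (3.2/1)·2.6 = 12.3 cfs.

Q ≈ 12.3 cfs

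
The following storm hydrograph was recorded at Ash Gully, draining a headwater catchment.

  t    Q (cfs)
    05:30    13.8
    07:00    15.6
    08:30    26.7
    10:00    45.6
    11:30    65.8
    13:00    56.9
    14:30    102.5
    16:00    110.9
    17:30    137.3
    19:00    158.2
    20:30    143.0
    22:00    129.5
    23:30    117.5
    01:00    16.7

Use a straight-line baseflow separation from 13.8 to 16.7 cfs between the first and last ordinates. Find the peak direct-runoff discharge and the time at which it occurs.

Q_p = 142.39 cfs at t = 19:00

Subtracting baseflow gives direct-runoff ordinates: 0.00, 1.58, 12.45, 31.13, 51.11, 41.98, 87.36, 95.54, 121.72, 142.39, 126.97, 113.25, 101.02, 0.00 cfs.
The maximum is 142.39 cfs, occurring at the reading for t = 19:00.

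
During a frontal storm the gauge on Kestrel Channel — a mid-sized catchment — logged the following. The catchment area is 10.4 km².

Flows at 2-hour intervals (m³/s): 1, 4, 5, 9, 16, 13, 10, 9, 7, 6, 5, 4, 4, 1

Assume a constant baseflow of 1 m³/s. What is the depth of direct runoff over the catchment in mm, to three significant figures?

d ≈ 55.4 mm

Direct runoff: 0.0, 3.0, 4.0, 8.0, 15.0, 12.0, 9.0, 8.0, 6.0, 5.0, 4.0, 3.0, 3.0, 0.0 m³/s; ΣQ_DR = 80.00 m³/s.
V = ΣQ_DR · Δt = 80.00 × 7200 s = 5.760 × 10^5 m³.
Over A = 10.4 km², depth = V / A = 55.4 mm.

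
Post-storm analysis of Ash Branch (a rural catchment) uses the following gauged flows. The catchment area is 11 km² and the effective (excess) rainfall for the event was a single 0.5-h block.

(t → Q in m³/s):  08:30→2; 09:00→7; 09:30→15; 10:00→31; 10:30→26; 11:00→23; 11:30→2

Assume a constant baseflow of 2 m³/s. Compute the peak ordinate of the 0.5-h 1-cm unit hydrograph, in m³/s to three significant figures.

Direct runoff: 0.0, 5.0, 13.0, 29.0, 24.0, 21.0, 0.0 m³/s; ΣQ_DR = 92.00 m³/s, peak = 29.0 m³/s.
Runoff depth d = ΣQ_DR·Δt / A = 92.00 × 1800 / (11 km²) = 15.05 mm.
The 1-cm UH is the DRH scaled by (10 mm)/d, so U_p = 29.0 × 10/15.05 = 19.3 m³/s.

U_p ≈ 19.3 m³/s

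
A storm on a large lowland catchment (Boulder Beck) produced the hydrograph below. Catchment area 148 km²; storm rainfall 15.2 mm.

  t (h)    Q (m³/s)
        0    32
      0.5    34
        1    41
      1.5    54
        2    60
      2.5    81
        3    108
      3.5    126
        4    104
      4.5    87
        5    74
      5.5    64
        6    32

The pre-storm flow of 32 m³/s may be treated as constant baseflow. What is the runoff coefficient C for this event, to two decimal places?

C ≈ 0.38

ΣQ_DR = 481.0 m³/s; V = ΣQ_DR·Δt = 8.658 × 10^5 m³.
Runoff depth d = V / A = 5.850 mm.
C = d / P = 5.850 / 15.2 = 0.38.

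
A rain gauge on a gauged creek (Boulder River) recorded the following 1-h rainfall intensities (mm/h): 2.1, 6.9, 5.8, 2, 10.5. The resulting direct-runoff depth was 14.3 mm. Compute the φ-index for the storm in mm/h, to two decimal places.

φ ≈ 2.97 mm/h

Only the 3 blocks with intensity above φ contribute runoff: 6.9, 5.8, 10.5 mm/h.
Σ(I−φ)·Δt = d  ⇒  (6.9+5.8+10.5 − 3φ)·1 = 14.3
φ = (23.20 − 14.3/1) / 3 = 2.97 mm/h.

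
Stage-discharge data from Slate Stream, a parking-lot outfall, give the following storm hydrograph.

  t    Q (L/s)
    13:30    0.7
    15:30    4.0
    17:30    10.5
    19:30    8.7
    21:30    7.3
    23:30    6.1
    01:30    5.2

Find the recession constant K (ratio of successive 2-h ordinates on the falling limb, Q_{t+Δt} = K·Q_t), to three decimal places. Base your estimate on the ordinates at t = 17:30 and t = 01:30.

Using the recession-limb readings at t = 17:30 and t = 01:30: Q falls from 10.5 to 5.2 L/s over 4 intervals.
K = (Q₂/Q₁)^(1/4) = (5.2/10.5)^(1/4) = 0.839.

K ≈ 0.839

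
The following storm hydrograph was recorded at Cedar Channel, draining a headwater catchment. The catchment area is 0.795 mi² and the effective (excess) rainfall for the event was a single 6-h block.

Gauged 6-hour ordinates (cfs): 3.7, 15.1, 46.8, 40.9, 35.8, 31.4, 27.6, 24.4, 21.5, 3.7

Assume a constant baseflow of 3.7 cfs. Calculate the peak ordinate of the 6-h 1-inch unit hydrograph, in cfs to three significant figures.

U_p ≈ 17.2 cfs

Direct runoff: 0.0, 11.4, 43.1, 37.2, 32.1, 27.7, 23.9, 20.7, 17.8, 0.0 cfs; ΣQ_DR = 213.9 cfs, peak = 43.1 cfs.
Runoff depth d = ΣQ_DR·Δt / A = 213.9 × 21600 / (0.795 mi²) = 2.502 in.
The 1-inch UH is the DRH scaled by (1 in)/d, so U_p = 43.1 × 1/2.502 = 17.2 cfs.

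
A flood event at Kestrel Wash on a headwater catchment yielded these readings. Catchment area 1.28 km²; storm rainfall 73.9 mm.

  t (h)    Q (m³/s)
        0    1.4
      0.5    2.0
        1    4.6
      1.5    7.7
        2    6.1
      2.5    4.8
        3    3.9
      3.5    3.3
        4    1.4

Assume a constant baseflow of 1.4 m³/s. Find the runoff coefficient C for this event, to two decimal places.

ΣQ_DR = 22.60 m³/s; V = ΣQ_DR·Δt = 40680 m³.
Runoff depth d = V / A = 31.78 mm.
C = d / P = 31.78 / 73.9 = 0.43.

C ≈ 0.43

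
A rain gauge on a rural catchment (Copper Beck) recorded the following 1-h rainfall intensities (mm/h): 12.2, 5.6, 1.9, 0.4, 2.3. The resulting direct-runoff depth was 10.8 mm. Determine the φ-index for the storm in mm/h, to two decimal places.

φ ≈ 3.50 mm/h

Only the 2 blocks with intensity above φ contribute runoff: 12.2, 5.6 mm/h.
Σ(I−φ)·Δt = d  ⇒  (12.2+5.6 − 2φ)·1 = 10.8
φ = (17.80 − 10.8/1) / 2 = 3.50 mm/h.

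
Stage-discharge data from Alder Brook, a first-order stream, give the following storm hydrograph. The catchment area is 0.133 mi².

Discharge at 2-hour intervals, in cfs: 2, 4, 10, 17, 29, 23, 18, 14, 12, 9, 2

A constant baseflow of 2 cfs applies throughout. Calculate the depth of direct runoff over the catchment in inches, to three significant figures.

Direct runoff: 0.0, 2.0, 8.0, 15.0, 27.0, 21.0, 16.0, 12.0, 10.0, 7.0, 0.0 cfs; ΣQ_DR = 118.0 cfs.
V = ΣQ_DR · Δt = 118.0 × 7200 s = 8.496 × 10^5 ft³.
Over A = 0.133 mi², depth = V / A = 2.75 in.

d ≈ 2.75 in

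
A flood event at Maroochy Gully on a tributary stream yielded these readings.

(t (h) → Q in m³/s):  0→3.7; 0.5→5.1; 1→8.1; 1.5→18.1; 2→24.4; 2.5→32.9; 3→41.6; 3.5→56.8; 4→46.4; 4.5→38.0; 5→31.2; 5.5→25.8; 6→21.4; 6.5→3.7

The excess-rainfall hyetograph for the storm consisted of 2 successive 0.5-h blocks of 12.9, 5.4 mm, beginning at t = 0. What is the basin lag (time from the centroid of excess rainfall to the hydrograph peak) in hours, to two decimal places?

Centroid of excess rainfall: t_c = Σ P_i·t̄_i / ΣP_i = 0.3975 h (block centres at 0.25, 0.75 h).
Hydrograph peak occurs at t = 3.5 h, so basin lag t_L = 3.5 − 0.3975 = 3.10 h.

t_L ≈ 3.10 h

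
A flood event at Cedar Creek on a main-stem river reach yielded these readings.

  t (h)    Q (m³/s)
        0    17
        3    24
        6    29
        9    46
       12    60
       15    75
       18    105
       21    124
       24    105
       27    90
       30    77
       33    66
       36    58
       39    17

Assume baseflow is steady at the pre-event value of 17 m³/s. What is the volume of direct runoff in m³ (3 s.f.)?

Direct-runoff ordinates (Q − Q_b): 0.0, 7.0, 12.0, 29.0, 43.0, 58.0, 88.0, 107.0, 88.0, 73.0, 60.0, 49.0, 41.0, 0.0 m³/s.
ΣQ_DR = 655.0 m³/s.
With Δt = 3 h = 10800 s, V = ΣQ_DR · Δt = 655.0 × 10800 = 7.07 × 10^6 m³.

V ≈ 7.07 × 10^6 m³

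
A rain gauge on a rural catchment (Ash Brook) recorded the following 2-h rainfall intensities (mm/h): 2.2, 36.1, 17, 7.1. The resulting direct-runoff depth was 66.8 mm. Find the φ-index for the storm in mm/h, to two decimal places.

Only the 2 blocks with intensity above φ contribute runoff: 36.1, 17 mm/h.
Σ(I−φ)·Δt = d  ⇒  (36.1+17 − 2φ)·2 = 66.8
φ = (53.10 − 66.8/2) / 2 = 9.85 mm/h.

φ ≈ 9.85 mm/h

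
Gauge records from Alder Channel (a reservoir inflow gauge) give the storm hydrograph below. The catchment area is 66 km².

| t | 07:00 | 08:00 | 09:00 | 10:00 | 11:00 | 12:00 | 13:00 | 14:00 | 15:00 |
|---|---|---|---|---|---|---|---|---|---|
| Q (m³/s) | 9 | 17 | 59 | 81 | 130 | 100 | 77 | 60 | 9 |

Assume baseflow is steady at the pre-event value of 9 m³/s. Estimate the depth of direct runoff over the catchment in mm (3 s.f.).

d ≈ 25.1 mm

Direct runoff: 0.0, 8.0, 50.0, 72.0, 121.0, 91.0, 68.0, 51.0, 0.0 m³/s; ΣQ_DR = 461.0 m³/s.
V = ΣQ_DR · Δt = 461.0 × 3600 s = 1.660 × 10^6 m³.
Over A = 66 km², depth = V / A = 25.1 mm.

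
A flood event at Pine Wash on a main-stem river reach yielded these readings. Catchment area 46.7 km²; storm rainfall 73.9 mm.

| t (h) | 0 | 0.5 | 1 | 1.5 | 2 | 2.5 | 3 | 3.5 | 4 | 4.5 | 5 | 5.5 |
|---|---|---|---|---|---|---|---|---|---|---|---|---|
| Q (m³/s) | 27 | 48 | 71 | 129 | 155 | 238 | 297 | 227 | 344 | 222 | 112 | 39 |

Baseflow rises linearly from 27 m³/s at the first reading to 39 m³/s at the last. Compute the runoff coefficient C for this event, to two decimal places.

C ≈ 0.79

ΣQ_DR = 1513 m³/s; V = ΣQ_DR·Δt = 2.723 × 10^6 m³.
Runoff depth d = V / A = 58.32 mm.
C = d / P = 58.32 / 73.9 = 0.79.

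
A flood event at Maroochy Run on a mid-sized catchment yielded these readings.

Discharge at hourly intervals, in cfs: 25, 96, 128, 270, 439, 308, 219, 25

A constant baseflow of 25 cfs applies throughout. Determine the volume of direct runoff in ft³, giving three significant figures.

Direct-runoff ordinates (Q − Q_b): 0.0, 71.0, 103.0, 245.0, 414.0, 283.0, 194.0, 0.0 cfs.
ΣQ_DR = 1310 cfs.
With Δt = 1 h = 3600 s, V = ΣQ_DR · Δt = 1310 × 3600 = 4.72 × 10^6 ft³.

V ≈ 4.72 × 10^6 ft³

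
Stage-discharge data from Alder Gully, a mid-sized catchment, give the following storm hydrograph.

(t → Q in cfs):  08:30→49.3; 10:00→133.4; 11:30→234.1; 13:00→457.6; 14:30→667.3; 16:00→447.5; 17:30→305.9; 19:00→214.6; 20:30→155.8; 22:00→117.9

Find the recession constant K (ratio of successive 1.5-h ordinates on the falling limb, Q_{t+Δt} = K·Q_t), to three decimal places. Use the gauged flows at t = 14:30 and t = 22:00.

K ≈ 0.707

Using the recession-limb readings at t = 14:30 and t = 22:00: Q falls from 667.3 to 117.9 cfs over 5 intervals.
K = (Q₂/Q₁)^(1/5) = (117.9/667.3)^(1/5) = 0.707.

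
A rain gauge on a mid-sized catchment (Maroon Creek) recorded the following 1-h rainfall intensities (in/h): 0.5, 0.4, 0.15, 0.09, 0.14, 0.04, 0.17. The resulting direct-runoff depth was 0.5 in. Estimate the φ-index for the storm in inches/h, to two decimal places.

φ ≈ 0.20 in/h

Only the 2 blocks with intensity above φ contribute runoff: 0.5, 0.4 in/h.
Σ(I−φ)·Δt = d  ⇒  (0.5+0.4 − 2φ)·1 = 0.5
φ = (0.9000 − 0.5/1) / 2 = 0.20 in/h.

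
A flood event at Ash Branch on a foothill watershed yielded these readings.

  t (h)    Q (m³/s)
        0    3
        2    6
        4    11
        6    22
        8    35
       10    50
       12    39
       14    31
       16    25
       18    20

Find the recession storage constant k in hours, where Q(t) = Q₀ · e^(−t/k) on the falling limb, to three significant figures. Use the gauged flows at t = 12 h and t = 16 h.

k ≈ 9.00 h

On the falling limb, Q drops from 39 to 25 m³/s between t = 12 h and t = 16 h (Δt = 4 h).
k = −Δt / ln(Q₂/Q₁) = −4 / ln(25/39) = 9.00 h.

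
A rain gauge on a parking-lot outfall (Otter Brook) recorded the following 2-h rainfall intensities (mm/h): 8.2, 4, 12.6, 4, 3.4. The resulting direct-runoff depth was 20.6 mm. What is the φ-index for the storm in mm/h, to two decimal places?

φ ≈ 5.25 mm/h

Only the 2 blocks with intensity above φ contribute runoff: 8.2, 12.6 mm/h.
Σ(I−φ)·Δt = d  ⇒  (8.2+12.6 − 2φ)·2 = 20.6
φ = (20.80 − 20.6/2) / 2 = 5.25 mm/h.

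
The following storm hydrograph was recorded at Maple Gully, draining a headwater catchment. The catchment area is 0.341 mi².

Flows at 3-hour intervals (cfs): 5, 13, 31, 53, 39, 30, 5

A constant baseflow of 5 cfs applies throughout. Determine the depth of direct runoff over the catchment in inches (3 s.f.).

Direct runoff: 0.0, 8.0, 26.0, 48.0, 34.0, 25.0, 0.0 cfs; ΣQ_DR = 141.0 cfs.
V = ΣQ_DR · Δt = 141.0 × 10800 s = 1.523 × 10^6 ft³.
Over A = 0.341 mi², depth = V / A = 1.92 in.

d ≈ 1.92 in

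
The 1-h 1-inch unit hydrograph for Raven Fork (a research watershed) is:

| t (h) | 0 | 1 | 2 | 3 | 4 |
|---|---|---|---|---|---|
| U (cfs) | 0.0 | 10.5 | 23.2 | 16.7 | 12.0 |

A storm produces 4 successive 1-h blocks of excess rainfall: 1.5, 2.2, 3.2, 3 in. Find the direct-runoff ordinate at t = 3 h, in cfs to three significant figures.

By discrete convolution, Q_j = Σ (P_i / 1 in) · U_{j−i}.
At t = 3 h (j=3): Q = (1.5/1)·16.7 + (2.2/1)·23.2 + (3.2/1)·10.5 + (3/1)·0.0 = 110 cfs.

Q ≈ 110 cfs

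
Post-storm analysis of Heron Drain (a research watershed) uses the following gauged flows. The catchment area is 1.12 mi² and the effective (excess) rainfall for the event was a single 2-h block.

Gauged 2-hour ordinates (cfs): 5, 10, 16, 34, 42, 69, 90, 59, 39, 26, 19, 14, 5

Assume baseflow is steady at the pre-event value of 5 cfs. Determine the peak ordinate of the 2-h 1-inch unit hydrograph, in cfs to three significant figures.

Direct runoff: 0.0, 5.0, 11.0, 29.0, 37.0, 64.0, 85.0, 54.0, 34.0, 21.0, 14.0, 9.0, 0.0 cfs; ΣQ_DR = 363.0 cfs, peak = 85.0 cfs.
Runoff depth d = ΣQ_DR·Δt / A = 363.0 × 7200 / (1.12 mi²) = 1.004 in.
The 1-inch UH is the DRH scaled by (1 in)/d, so U_p = 85.0 × 1/1.004 = 84.6 cfs.

U_p ≈ 84.6 cfs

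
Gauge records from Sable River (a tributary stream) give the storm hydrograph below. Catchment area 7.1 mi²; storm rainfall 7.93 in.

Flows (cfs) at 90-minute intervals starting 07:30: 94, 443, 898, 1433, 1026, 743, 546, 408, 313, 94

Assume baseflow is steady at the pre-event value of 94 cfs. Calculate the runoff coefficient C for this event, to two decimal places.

ΣQ_DR = 5058 cfs; V = ΣQ_DR·Δt = 2.731 × 10^7 ft³.
Runoff depth d = V / A = 1.656 in.
C = d / P = 1.656 / 7.93 = 0.21.

C ≈ 0.21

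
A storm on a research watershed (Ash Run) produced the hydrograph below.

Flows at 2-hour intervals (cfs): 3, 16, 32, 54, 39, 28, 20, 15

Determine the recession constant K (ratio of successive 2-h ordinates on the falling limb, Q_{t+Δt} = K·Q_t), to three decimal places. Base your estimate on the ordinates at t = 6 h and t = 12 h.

K ≈ 0.718

Using the recession-limb readings at t = 6 h and t = 12 h: Q falls from 54 to 20 cfs over 3 intervals.
K = (Q₂/Q₁)^(1/3) = (20/54)^(1/3) = 0.718.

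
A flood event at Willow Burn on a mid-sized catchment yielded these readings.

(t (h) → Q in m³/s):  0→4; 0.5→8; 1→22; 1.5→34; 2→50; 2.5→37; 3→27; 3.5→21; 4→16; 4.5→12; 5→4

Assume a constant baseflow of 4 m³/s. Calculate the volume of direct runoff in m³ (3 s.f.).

Direct-runoff ordinates (Q − Q_b): 0.0, 4.0, 18.0, 30.0, 46.0, 33.0, 23.0, 17.0, 12.0, 8.0, 0.0 m³/s.
ΣQ_DR = 191.0 m³/s.
With Δt = 0.5 h = 1800 s, V = ΣQ_DR · Δt = 191.0 × 1800 = 3.44 × 10^5 m³.

V ≈ 3.44 × 10^5 m³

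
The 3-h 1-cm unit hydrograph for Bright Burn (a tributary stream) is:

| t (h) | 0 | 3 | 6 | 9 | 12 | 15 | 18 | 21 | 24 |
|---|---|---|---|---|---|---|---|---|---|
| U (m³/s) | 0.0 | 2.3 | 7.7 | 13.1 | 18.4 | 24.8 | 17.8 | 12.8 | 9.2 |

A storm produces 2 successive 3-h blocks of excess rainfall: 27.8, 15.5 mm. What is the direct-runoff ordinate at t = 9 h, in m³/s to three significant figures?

By discrete convolution, Q_j = Σ (P_i / 10 mm) · U_{j−i}.
At t = 9 h (j=3): Q = (27.8/10)·13.1 + (15.5/10)·7.7 = 48.4 m³/s.

Q ≈ 48.4 m³/s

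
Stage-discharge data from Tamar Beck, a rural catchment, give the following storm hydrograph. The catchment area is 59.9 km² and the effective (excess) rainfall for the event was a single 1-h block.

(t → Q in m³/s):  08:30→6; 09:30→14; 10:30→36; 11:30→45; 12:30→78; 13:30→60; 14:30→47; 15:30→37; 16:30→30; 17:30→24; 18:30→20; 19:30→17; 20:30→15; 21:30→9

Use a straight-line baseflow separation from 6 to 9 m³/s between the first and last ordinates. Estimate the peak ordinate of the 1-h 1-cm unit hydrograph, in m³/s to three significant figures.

Direct runoff: 0.00, 7.77, 29.54, 38.31, 71.08, 52.85, 39.62, 29.38, 22.15, 15.92, 11.69, 8.46, 6.23, 0.00 m³/s; ΣQ_DR = 333.0 m³/s, peak = 71.08 m³/s.
Runoff depth d = ΣQ_DR·Δt / A = 333.0 × 3600 / (59.9 km²) = 20.01 mm.
The 1-cm UH is the DRH scaled by (10 mm)/d, so U_p = 71.08 × 10/20.01 = 35.5 m³/s.

U_p ≈ 35.5 m³/s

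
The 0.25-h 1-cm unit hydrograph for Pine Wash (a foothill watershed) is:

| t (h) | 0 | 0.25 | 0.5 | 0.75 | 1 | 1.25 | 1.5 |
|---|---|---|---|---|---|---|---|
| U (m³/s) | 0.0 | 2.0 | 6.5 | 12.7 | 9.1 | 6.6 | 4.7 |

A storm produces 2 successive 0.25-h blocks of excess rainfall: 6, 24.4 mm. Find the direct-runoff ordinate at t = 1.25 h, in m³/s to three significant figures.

By discrete convolution, Q_j = Σ (P_i / 10 mm) · U_{j−i}.
At t = 1.25 h (j=5): Q = (6/10)·6.6 + (24.4/10)·9.1 = 26.2 m³/s.

Q ≈ 26.2 m³/s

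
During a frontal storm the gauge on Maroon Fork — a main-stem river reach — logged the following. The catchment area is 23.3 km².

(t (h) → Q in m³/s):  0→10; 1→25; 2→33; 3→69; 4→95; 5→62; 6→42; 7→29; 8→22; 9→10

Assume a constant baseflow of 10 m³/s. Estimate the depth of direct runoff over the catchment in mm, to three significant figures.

d ≈ 45.9 mm

Direct runoff: 0.0, 15.0, 23.0, 59.0, 85.0, 52.0, 32.0, 19.0, 12.0, 0.0 m³/s; ΣQ_DR = 297.0 m³/s.
V = ΣQ_DR · Δt = 297.0 × 3600 s = 1.069 × 10^6 m³.
Over A = 23.3 km², depth = V / A = 45.9 mm.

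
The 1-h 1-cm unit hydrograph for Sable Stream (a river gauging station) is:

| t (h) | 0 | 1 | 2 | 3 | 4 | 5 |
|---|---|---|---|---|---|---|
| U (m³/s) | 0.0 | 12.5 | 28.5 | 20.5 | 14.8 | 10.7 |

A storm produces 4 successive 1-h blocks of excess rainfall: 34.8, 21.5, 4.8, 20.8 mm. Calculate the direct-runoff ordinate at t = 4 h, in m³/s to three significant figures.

Q ≈ 135 m³/s

By discrete convolution, Q_j = Σ (P_i / 10 mm) · U_{j−i}.
At t = 4 h (j=4): Q = (34.8/10)·14.8 + (21.5/10)·20.5 + (4.8/10)·28.5 + (20.8/10)·12.5 = 135 m³/s.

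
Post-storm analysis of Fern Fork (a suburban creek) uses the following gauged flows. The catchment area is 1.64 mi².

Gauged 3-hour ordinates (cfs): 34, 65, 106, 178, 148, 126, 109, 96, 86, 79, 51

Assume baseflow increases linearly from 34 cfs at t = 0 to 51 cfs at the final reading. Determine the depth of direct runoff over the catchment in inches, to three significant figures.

d ≈ 1.73 in

Direct runoff: 0.00, 29.30, 68.60, 138.90, 107.20, 83.50, 64.80, 50.10, 38.40, 29.70, 0.00 cfs; ΣQ_DR = 610.5 cfs.
V = ΣQ_DR · Δt = 610.5 × 10800 s = 6.593 × 10^6 ft³.
Over A = 1.64 mi², depth = V / A = 1.73 in.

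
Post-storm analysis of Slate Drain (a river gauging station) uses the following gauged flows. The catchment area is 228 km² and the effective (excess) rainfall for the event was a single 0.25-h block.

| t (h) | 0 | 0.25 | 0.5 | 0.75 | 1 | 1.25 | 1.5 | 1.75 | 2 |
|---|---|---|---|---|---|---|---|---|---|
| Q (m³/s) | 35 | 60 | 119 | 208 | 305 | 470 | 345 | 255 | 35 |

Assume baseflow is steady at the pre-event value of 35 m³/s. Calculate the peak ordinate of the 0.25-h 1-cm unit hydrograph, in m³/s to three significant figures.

Direct runoff: 0.0, 25.0, 84.0, 173.0, 270.0, 435.0, 310.0, 220.0, 0.0 m³/s; ΣQ_DR = 1517 m³/s, peak = 435.0 m³/s.
Runoff depth d = ΣQ_DR·Δt / A = 1517 × 900 / (228 km²) = 5.988 mm.
The 1-cm UH is the DRH scaled by (10 mm)/d, so U_p = 435.0 × 10/5.988 = 726 m³/s.

U_p ≈ 726 m³/s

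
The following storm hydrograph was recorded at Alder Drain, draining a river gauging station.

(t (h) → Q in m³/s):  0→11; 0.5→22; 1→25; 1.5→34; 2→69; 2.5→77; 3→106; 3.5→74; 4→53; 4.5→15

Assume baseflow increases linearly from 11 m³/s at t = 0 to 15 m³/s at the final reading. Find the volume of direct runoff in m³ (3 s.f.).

Direct-runoff ordinates (Q − Q_b): 0.00, 10.56, 13.11, 21.67, 56.22, 63.78, 92.33, 59.89, 38.44, 0.00 m³/s.
ΣQ_DR = 356.0 m³/s.
With Δt = 0.5 h = 1800 s, V = ΣQ_DR · Δt = 356.0 × 1800 = 6.41 × 10^5 m³.

V ≈ 6.41 × 10^5 m³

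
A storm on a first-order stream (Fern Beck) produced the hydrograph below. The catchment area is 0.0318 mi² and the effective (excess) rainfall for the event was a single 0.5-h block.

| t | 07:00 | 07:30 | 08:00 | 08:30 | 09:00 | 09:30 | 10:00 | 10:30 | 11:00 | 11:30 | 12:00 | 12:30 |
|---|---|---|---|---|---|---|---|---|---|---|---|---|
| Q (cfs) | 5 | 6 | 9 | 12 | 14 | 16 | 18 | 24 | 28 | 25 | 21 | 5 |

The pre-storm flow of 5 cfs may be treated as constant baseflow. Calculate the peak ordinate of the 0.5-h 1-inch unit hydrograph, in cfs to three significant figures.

U_p ≈ 7.67 cfs

Direct runoff: 0.0, 1.0, 4.0, 7.0, 9.0, 11.0, 13.0, 19.0, 23.0, 20.0, 16.0, 0.0 cfs; ΣQ_DR = 123.0 cfs, peak = 23.0 cfs.
Runoff depth d = ΣQ_DR·Δt / A = 123.0 × 1800 / (0.0318 mi²) = 2.997 in.
The 1-inch UH is the DRH scaled by (1 in)/d, so U_p = 23.0 × 1/2.997 = 7.67 cfs.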